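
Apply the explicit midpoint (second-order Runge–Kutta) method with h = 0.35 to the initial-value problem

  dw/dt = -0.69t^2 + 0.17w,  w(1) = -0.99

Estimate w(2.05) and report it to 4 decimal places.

Midpoint: k1 = f(t_n, w_n); k2 = f(t_n + h/2, w_n + (h/2)·k1); w_{n+1} = w_n + h·k2.
t=1.000000, w=-0.990000:
  k1 = f(1.000000, -0.990000) = -0.858300
  k2 = f(1.175000, -1.140203) = -1.146466
  w ← -0.990000 + 0.35·(-1.146466) = -1.391263
t=1.350000, w=-1.391263:
  k1 = f(1.350000, -1.391263) = -1.494040
  k2 = f(1.525000, -1.652720) = -1.885644
  w ← -1.391263 + 0.35·(-1.885644) = -2.051238
t=1.700000, w=-2.051238:
  k1 = f(1.700000, -2.051238) = -2.342811
  k2 = f(1.875000, -2.461230) = -2.844190
  w ← -2.051238 + 0.35·(-2.844190) = -3.046705
w(2.05) ≈ -3.0467

-3.0467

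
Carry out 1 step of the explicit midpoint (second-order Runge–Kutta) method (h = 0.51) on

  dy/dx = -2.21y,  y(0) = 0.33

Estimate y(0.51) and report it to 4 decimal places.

0.1677

Midpoint: k1 = f(x_n, y_n); k2 = f(x_n + h/2, y_n + (h/2)·k1); y_{n+1} = y_n + h·k2.
x=0.000000, y=0.330000:
  k1 = f(0.000000, 0.330000) = -0.729300
  k2 = f(0.255000, 0.144029) = -0.318303
  y ← 0.330000 + 0.51·(-0.318303) = 0.167665
y(0.51) ≈ 0.1677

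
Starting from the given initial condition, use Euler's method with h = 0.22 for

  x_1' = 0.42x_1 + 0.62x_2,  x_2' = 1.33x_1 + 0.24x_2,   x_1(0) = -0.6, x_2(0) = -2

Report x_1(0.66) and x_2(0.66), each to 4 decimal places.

-1.8122, -3.2021

Euler on (x_1,x_2): x_1_{n+1} = x_1_n + h·x_1', x_2_{n+1} = x_2_n + h·x_2'.
0.000000: (-0.600000, -2.000000); f=(-1.492000, -1.278000) → (-0.928240, -2.281160)
0.220000: (-0.928240, -2.281160); f=(-1.804180, -1.782038) → (-1.325160, -2.673208)
0.440000: (-1.325160, -2.673208); f=(-2.213956, -2.404032) → (-1.812230, -3.202095)
(x_1(0.66), x_2(0.66)) ≈ (-1.8122, -3.2021)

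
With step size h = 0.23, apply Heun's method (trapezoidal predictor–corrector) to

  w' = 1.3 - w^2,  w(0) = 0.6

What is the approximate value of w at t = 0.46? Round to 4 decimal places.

0.9083

Heun: k1 = f(t_n, w_n); k2 = f(t_n + h, w_n + h·k1); w_{n+1} = w_n + (h/2)·(k1 + k2).
t=0.000000, w=0.600000:
  k1 = f(0.000000, 0.600000) = 0.940000
  k2 = f(0.230000, 0.816200) = 0.633818
  w ← 0.600000 + (0.23/2)·(0.940000 + 0.633818) = 0.780989
t=0.230000, w=0.780989:
  k1 = f(0.230000, 0.780989) = 0.690056
  k2 = f(0.460000, 0.939702) = 0.416960
  w ← 0.780989 + (0.23/2)·(0.690056 + 0.416960) = 0.908296
w(0.46) ≈ 0.9083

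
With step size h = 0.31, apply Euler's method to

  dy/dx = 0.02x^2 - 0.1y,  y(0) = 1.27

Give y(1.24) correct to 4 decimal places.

1.1279

Euler: y_{n+1} = y_n + h·f(x_n, y_n).
x=0.000000, y=1.270000: f=-0.127000 → y ← 1.270000 + 0.31·(-0.127000) = 1.230630
x=0.310000, y=1.230630: f=-0.121141 → y ← 1.230630 + 0.31·(-0.121141) = 1.193076
x=0.620000, y=1.193076: f=-0.111620 → y ← 1.193076 + 0.31·(-0.111620) = 1.158474
x=0.930000, y=1.158474: f=-0.098549 → y ← 1.158474 + 0.31·(-0.098549) = 1.127924
y(1.24) ≈ 1.1279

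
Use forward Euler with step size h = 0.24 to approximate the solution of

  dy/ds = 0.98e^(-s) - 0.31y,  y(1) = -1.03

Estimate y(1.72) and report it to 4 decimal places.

Euler: y_{n+1} = y_n + h·f(s_n, y_n).
s=1.000000, y=-1.030000: f=0.679822 → y ← -1.030000 + 0.24·0.679822 = -0.866843
s=1.240000, y=-0.866843: f=0.552318 → y ← -0.866843 + 0.24·0.552318 = -0.734286
s=1.480000, y=-0.734286: f=0.450714 → y ← -0.734286 + 0.24·0.450714 = -0.626115
y(1.72) ≈ -0.6261

-0.6261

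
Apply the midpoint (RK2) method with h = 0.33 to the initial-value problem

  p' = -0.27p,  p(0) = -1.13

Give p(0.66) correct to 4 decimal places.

Midpoint: k1 = f(t_n, p_n); k2 = f(t_n + h/2, p_n + (h/2)·k1); p_{n+1} = p_n + h·k2.
t=0.000000, p=-1.130000:
  k1 = f(0.000000, -1.130000) = 0.305100
  k2 = f(0.165000, -1.079658) = 0.291508
  p ← -1.130000 + 0.33·0.291508 = -1.033802
t=0.330000, p=-1.033802:
  k1 = f(0.330000, -1.033802) = 0.279127
  k2 = f(0.495000, -0.987747) = 0.266692
  p ← -1.033802 + 0.33·0.266692 = -0.945794
p(0.66) ≈ -0.9458

-0.9458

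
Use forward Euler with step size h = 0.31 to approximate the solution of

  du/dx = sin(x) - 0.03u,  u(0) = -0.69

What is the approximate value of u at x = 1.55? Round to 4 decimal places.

Euler: u_{n+1} = u_n + h·f(x_n, u_n).
x=0.000000, u=-0.690000: f=0.020700 → u ← -0.690000 + 0.31·0.020700 = -0.683583
x=0.310000, u=-0.683583: f=0.325566 → u ← -0.683583 + 0.31·0.325566 = -0.582658
x=0.620000, u=-0.582658: f=0.598515 → u ← -0.582658 + 0.31·0.598515 = -0.397118
x=0.930000, u=-0.397118: f=0.813533 → u ← -0.397118 + 0.31·0.813533 = -0.144923
x=1.240000, u=-0.144923: f=0.950132 → u ← -0.144923 + 0.31·0.950132 = 0.149618
u(1.55) ≈ 0.1496

0.1496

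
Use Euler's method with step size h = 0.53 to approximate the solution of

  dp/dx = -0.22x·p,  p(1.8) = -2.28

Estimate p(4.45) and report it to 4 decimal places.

Euler: p_{n+1} = p_n + h·f(x_n, p_n).
x=1.800000, p=-2.280000: f=0.902880 → p ← -2.280000 + 0.53·0.902880 = -1.801474
x=2.330000, p=-1.801474: f=0.923435 → p ← -1.801474 + 0.53·0.923435 = -1.312053
x=2.860000, p=-1.312053: f=0.825544 → p ← -1.312053 + 0.53·0.825544 = -0.874515
x=3.390000, p=-0.874515: f=0.652213 → p ← -0.874515 + 0.53·0.652213 = -0.528842
x=3.920000, p=-0.528842: f=0.456073 → p ← -0.528842 + 0.53·0.456073 = -0.287123
p(4.45) ≈ -0.2871

-0.2871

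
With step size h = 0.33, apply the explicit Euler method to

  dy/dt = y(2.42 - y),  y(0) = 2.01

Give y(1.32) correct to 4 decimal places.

Euler: y_{n+1} = y_n + h·f(t_n, y_n).
t=0.000000, y=2.010000: f=0.824100 → y ← 2.010000 + 0.33·0.824100 = 2.281953
t=0.330000, y=2.281953: f=0.315017 → y ← 2.281953 + 0.33·0.315017 = 2.385909
t=0.660000, y=2.385909: f=0.081339 → y ← 2.385909 + 0.33·0.081339 = 2.412750
t=0.990000, y=2.412750: f=0.017491 → y ← 2.412750 + 0.33·0.017491 = 2.418523
y(1.32) ≈ 2.4185

2.4185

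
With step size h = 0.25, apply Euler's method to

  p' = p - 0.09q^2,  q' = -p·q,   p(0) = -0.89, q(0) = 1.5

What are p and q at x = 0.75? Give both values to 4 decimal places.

Euler on (p,q): p_{n+1} = p_n + h·p', q_{n+1} = q_n + h·q'.
0.000000: (-0.890000, 1.500000); f=(-1.092500, 1.335000) → (-1.163125, 1.833750)
0.250000: (-1.163125, 1.833750); f=(-1.465763, 2.132880) → (-1.529566, 2.366970)
0.500000: (-1.529566, 2.366970); f=(-2.033795, 3.620436) → (-2.038014, 3.272079)
(p(0.75), q(0.75)) ≈ (-2.0380, 3.2721)

-2.0380, 3.2721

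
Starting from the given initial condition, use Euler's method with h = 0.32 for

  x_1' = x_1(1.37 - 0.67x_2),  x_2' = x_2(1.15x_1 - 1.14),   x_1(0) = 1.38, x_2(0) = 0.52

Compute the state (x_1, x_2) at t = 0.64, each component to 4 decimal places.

Euler on (x_1,x_2): x_1_{n+1} = x_1_n + h·x_1', x_2_{n+1} = x_2_n + h·x_2'.
0.000000: (1.380000, 0.520000); f=(1.409808, 0.232440) → (1.831139, 0.594381)
0.320000: (1.831139, 0.594381); f=(1.779436, 0.574059) → (2.400558, 0.778080)
(x_1(0.64), x_2(0.64)) ≈ (2.4006, 0.7781)

2.4006, 0.7781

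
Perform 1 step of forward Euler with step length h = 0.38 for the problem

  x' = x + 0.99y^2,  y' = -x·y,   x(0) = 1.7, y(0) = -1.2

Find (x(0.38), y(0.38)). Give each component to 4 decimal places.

Euler on (x,y): x_{n+1} = x_n + h·x', y_{n+1} = y_n + h·y'.
0.000000: (1.700000, -1.200000); f=(3.125600, 2.040000) → (2.887728, -0.424800)
(x(0.38), y(0.38)) ≈ (2.8877, -0.4248)

2.8877, -0.4248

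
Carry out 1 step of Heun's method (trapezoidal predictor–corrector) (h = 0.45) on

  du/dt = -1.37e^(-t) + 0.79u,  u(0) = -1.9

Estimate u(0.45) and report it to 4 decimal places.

Heun: k1 = f(t_n, u_n); k2 = f(t_n + h, u_n + h·k1); u_{n+1} = u_n + (h/2)·(k1 + k2).
t=0.000000, u=-1.900000:
  k1 = f(0.000000, -1.900000) = -2.871000
  k2 = f(0.450000, -3.191950) = -3.395191
  u ← -1.900000 + (0.45/2)·(-2.871000 + (-3.395191)) = -3.309893
u(0.45) ≈ -3.3099

-3.3099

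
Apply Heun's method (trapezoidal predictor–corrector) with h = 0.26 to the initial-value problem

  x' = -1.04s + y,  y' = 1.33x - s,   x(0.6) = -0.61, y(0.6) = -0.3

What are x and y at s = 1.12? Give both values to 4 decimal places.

-1.4648, -1.3959

Heun on (x,y): k1 = f(s_n, state_n); k2 = f(s_n + h, state_n + h·k1); state_{n+1} = state_n + (h/2)·(k1 + k2).
0.600000: (-0.610000, -0.300000)
  k1 = (-0.924000, -1.411300)
  predictor → (-0.850240, -0.666938)
  k2 = (-1.561338, -1.990819)
  → (-0.933094, -0.742275)
0.860000: (-0.933094, -0.742275)
  k1 = (-1.636675, -2.101015)
  predictor → (-1.358630, -1.288539)
  k2 = (-2.453339, -2.926977)
  → (-1.464796, -1.395914)
(x(1.12), y(1.12)) ≈ (-1.4648, -1.3959)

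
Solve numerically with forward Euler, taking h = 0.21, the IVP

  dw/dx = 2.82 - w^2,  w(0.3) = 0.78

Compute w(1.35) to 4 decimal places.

1.6742

Euler: w_{n+1} = w_n + h·f(x_n, w_n).
x=0.300000, w=0.780000: f=2.211600 → w ← 0.780000 + 0.21·2.211600 = 1.244436
x=0.510000, w=1.244436: f=1.271379 → w ← 1.244436 + 0.21·1.271379 = 1.511426
x=0.720000, w=1.511426: f=0.535593 → w ← 1.511426 + 0.21·0.535593 = 1.623900
x=0.930000, w=1.623900: f=0.182949 → w ← 1.623900 + 0.21·0.182949 = 1.662319
x=1.140000, w=1.662319: f=0.056695 → w ← 1.662319 + 0.21·0.056695 = 1.674225
w(1.35) ≈ 1.6742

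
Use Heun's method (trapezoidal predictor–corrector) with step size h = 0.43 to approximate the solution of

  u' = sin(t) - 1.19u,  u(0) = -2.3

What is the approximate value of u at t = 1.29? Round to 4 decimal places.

Heun: k1 = f(t_n, u_n); k2 = f(t_n + h, u_n + h·k1); u_{n+1} = u_n + (h/2)·(k1 + k2).
t=0.000000, u=-2.300000:
  k1 = f(0.000000, -2.300000) = 2.737000
  k2 = f(0.430000, -1.123090) = 1.753348
  u ← -2.300000 + (0.43/2)·(2.737000 + 1.753348) = -1.334575
t=0.430000, u=-1.334575:
  k1 = f(0.430000, -1.334575) = 2.005015
  k2 = f(0.860000, -0.472419) = 1.320021
  u ← -1.334575 + (0.43/2)·(2.005015 + 1.320021) = -0.619692
t=0.860000, u=-0.619692:
  k1 = f(0.860000, -0.619692) = 1.495277
  k2 = f(1.290000, 0.023276) = 0.933136
  u ← -0.619692 + (0.43/2)·(1.495277 + 0.933136) = -0.097584
u(1.29) ≈ -0.0976

-0.0976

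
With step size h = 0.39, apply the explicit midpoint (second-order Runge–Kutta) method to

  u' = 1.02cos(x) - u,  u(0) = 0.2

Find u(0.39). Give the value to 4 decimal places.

0.4499

Midpoint: k1 = f(x_n, u_n); k2 = f(x_n + h/2, u_n + (h/2)·k1); u_{n+1} = u_n + h·k2.
x=0.000000, u=0.200000:
  k1 = f(0.000000, 0.200000) = 0.820000
  k2 = f(0.195000, 0.359900) = 0.640769
  u ← 0.200000 + 0.39·0.640769 = 0.449900
u(0.39) ≈ 0.4499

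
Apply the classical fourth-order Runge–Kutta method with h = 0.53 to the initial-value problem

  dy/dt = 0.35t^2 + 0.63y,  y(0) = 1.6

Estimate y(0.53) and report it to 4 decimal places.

RK4: k1 = f(t_n, y_n); k2 = f(t_n + h/2, y_n + (h/2)·k1); k3 = f(t_n + h/2, y_n + (h/2)·k2); k4 = f(t_n + h, y_n + h·k3); y_{n+1} = y_n + (h/6)·(k1 + 2k2 + 2k3 + k4).
t=0.000000, y=1.600000:
  k1 = f(0.000000, 1.600000) = 1.008000
  k2 = f(0.265000, 1.867120) = 1.200864
  k3 = f(0.265000, 1.918229) = 1.233063
  k4 = f(0.530000, 2.253523) = 1.518035
  y ← 1.600000 + (0.53/6)·(k1 + 2k2 + 2k3 + k4) = 2.253127
y(0.53) ≈ 2.2531

2.2531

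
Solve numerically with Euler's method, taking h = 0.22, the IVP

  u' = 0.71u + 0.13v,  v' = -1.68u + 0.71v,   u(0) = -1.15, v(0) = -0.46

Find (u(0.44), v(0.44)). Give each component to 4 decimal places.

-1.5556, 0.3728

Euler on (u,v): u_{n+1} = u_n + h·u', v_{n+1} = v_n + h·v'.
0.000000: (-1.150000, -0.460000); f=(-0.876300, 1.605400) → (-1.342786, -0.106812)
0.220000: (-1.342786, -0.106812); f=(-0.967264, 2.180044) → (-1.555584, 0.372798)
(u(0.44), v(0.44)) ≈ (-1.5556, 0.3728)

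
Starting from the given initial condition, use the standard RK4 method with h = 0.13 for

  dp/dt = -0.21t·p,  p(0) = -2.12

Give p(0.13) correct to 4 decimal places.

-2.1162

RK4: k1 = f(t_n, p_n); k2 = f(t_n + h/2, p_n + (h/2)·k1); k3 = f(t_n + h/2, p_n + (h/2)·k2); k4 = f(t_n + h, p_n + h·k3); p_{n+1} = p_n + (h/6)·(k1 + 2k2 + 2k3 + k4).
t=0.000000, p=-2.120000:
  k1 = f(0.000000, -2.120000) = 0.000000
  k2 = f(0.065000, -2.120000) = 0.028938
  k3 = f(0.065000, -2.118119) = 0.028912
  k4 = f(0.130000, -2.116241) = 0.057773
  p ← -2.120000 + (0.13/6)·(k1 + 2k2 + 2k3 + k4) = -2.116241
p(0.13) ≈ -2.1162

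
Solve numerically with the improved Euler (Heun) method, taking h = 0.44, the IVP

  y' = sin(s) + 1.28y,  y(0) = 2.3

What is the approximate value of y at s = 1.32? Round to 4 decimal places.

Heun: k1 = f(s_n, y_n); k2 = f(s_n + h, y_n + h·k1); y_{n+1} = y_n + (h/2)·(k1 + k2).
s=0.000000, y=2.300000:
  k1 = f(0.000000, 2.300000) = 2.944000
  k2 = f(0.440000, 3.595360) = 5.028000
  y ← 2.300000 + (0.44/2)·(2.944000 + 5.028000) = 4.053840
s=0.440000, y=4.053840:
  k1 = f(0.440000, 4.053840) = 5.614855
  k2 = f(0.880000, 6.524376) = 9.121940
  y ← 4.053840 + (0.44/2)·(5.614855 + 9.121940) = 7.295935
s=0.880000, y=7.295935:
  k1 = f(0.880000, 7.295935) = 10.109536
  k2 = f(1.320000, 11.744131) = 16.001202
  y ← 7.295935 + (0.44/2)·(10.109536 + 16.001202) = 13.040297
y(1.32) ≈ 13.0403

13.0403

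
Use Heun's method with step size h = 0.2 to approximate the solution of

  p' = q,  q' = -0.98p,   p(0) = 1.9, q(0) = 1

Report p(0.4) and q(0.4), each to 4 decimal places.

Heun on (p,q): k1 = f(t_n, state_n); k2 = f(t_n + h, state_n + h·k1); state_{n+1} = state_n + (h/2)·(k1 + k2).
0.000000: (1.900000, 1.000000)
  k1 = (1.000000, -1.862000)
  predictor → (2.100000, 0.627600)
  k2 = (0.627600, -2.058000)
  → (2.062760, 0.608000)
0.200000: (2.062760, 0.608000)
  k1 = (0.608000, -2.021505)
  predictor → (2.184360, 0.203699)
  k2 = (0.203699, -2.140673)
  → (2.143930, 0.191782)
(p(0.4), q(0.4)) ≈ (2.1439, 0.1918)

2.1439, 0.1918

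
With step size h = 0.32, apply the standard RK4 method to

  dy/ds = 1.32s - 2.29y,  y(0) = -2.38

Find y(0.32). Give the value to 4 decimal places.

RK4: k1 = f(s_n, y_n); k2 = f(s_n + h/2, y_n + (h/2)·k1); k3 = f(s_n + h/2, y_n + (h/2)·k2); k4 = f(s_n + h, y_n + h·k3); y_{n+1} = y_n + (h/6)·(k1 + 2k2 + 2k3 + k4).
s=0.000000, y=-2.380000:
  k1 = f(0.000000, -2.380000) = 5.450200
  k2 = f(0.160000, -1.507968) = 3.664447
  k3 = f(0.160000, -1.793689) = 4.318747
  k4 = f(0.320000, -0.998001) = 2.707822
  y ← -2.380000 + (0.32/6)·(k1 + 2k2 + 2k3 + k4) = -1.093365
y(0.32) ≈ -1.0934

-1.0934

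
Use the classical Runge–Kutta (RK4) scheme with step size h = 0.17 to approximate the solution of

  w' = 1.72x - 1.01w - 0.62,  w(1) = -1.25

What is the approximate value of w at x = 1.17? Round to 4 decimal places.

-0.8575

RK4: k1 = f(x_n, w_n); k2 = f(x_n + h/2, w_n + (h/2)·k1); k3 = f(x_n + h/2, w_n + (h/2)·k2); k4 = f(x_n + h, w_n + h·k3); w_{n+1} = w_n + (h/6)·(k1 + 2k2 + 2k3 + k4).
x=1.000000, w=-1.250000:
  k1 = f(1.000000, -1.250000) = 2.362500
  k2 = f(1.085000, -1.049187) = 2.305879
  k3 = f(1.085000, -1.054000) = 2.310740
  k4 = f(1.170000, -0.857174) = 2.258146
  w ← -1.250000 + (0.17/6)·(k1 + 2k2 + 2k3 + k4) = -0.857473
w(1.17) ≈ -0.8575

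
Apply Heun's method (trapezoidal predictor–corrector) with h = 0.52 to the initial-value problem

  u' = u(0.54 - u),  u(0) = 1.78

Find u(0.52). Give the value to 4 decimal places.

1.1910

Heun: k1 = f(x_n, u_n); k2 = f(x_n + h, u_n + h·k1); u_{n+1} = u_n + (h/2)·(k1 + k2).
x=0.000000, u=1.780000:
  k1 = f(0.000000, 1.780000) = -2.207200
  k2 = f(0.520000, 0.632256) = -0.058329
  u ← 1.780000 + (0.52/2)·(-2.207200 + (-0.058329)) = 1.190962
u(0.52) ≈ 1.1910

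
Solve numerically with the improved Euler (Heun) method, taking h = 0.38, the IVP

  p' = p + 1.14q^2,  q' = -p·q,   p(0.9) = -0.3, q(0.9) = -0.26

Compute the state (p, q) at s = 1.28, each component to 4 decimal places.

Heun on (p,q): k1 = f(s_n, state_n); k2 = f(s_n + h, state_n + h·k1); state_{n+1} = state_n + (h/2)·(k1 + k2).
0.900000: (-0.300000, -0.260000)
  k1 = (-0.222936, -0.078000)
  predictor → (-0.384716, -0.289640)
  k2 = (-0.289080, -0.111429)
  → (-0.397283, -0.295992)
(p(1.28), q(1.28)) ≈ (-0.3973, -0.2960)

-0.3973, -0.2960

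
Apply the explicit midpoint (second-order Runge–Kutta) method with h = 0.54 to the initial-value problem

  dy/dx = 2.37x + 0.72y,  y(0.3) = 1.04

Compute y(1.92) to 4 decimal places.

9.8315

Midpoint: k1 = f(x_n, y_n); k2 = f(x_n + h/2, y_n + (h/2)·k1); y_{n+1} = y_n + h·k2.
x=0.300000, y=1.040000:
  k1 = f(0.300000, 1.040000) = 1.459800
  k2 = f(0.570000, 1.434146) = 2.383485
  y ← 1.040000 + 0.54·2.383485 = 2.327082
x=0.840000, y=2.327082:
  k1 = f(0.840000, 2.327082) = 3.666299
  k2 = f(1.110000, 3.316983) = 5.018928
  y ← 2.327082 + 0.54·5.018928 = 5.037303
x=1.380000, y=5.037303:
  k1 = f(1.380000, 5.037303) = 6.897458
  k2 = f(1.650000, 6.899617) = 8.878224
  y ← 5.037303 + 0.54·8.878224 = 9.831544
y(1.92) ≈ 9.8315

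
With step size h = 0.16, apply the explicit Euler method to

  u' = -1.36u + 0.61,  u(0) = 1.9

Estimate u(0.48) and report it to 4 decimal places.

1.1437

Euler: u_{n+1} = u_n + h·f(t_n, u_n).
t=0.000000, u=1.900000: f=-1.974000 → u ← 1.900000 + 0.16·(-1.974000) = 1.584160
t=0.160000, u=1.584160: f=-1.544458 → u ← 1.584160 + 0.16·(-1.544458) = 1.337047
t=0.320000, u=1.337047: f=-1.208384 → u ← 1.337047 + 0.16·(-1.208384) = 1.143705
u(0.48) ≈ 1.1437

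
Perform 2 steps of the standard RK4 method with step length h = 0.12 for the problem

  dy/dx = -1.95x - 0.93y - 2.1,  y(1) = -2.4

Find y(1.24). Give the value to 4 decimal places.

-2.8433

RK4: k1 = f(x_n, y_n); k2 = f(x_n + h/2, y_n + (h/2)·k1); k3 = f(x_n + h/2, y_n + (h/2)·k2); k4 = f(x_n + h, y_n + h·k3); y_{n+1} = y_n + (h/6)·(k1 + 2k2 + 2k3 + k4).
x=1.000000, y=-2.400000:
  k1 = f(1.000000, -2.400000) = -1.818000
  k2 = f(1.060000, -2.509080) = -1.833556
  k3 = f(1.060000, -2.510013) = -1.832688
  k4 = f(1.120000, -2.619923) = -1.847472
  y ← -2.400000 + (0.12/6)·(k1 + 2k2 + 2k3 + k4) = -2.619959
x=1.120000, y=-2.619959:
  k1 = f(1.120000, -2.619959) = -1.847438
  k2 = f(1.180000, -2.730805) = -1.861351
  k3 = f(1.180000, -2.731640) = -1.860575
  k4 = f(1.240000, -2.843228) = -1.873798
  y ← -2.619959 + (0.12/6)·(k1 + 2k2 + 2k3 + k4) = -2.843261
y(1.24) ≈ -2.8433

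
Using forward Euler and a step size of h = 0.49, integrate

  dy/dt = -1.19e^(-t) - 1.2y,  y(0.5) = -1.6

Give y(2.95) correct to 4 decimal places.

Euler: y_{n+1} = y_n + h·f(t_n, y_n).
t=0.500000, y=-1.600000: f=1.198229 → y ← -1.600000 + 0.49·1.198229 = -1.012868
t=0.990000, y=-1.012868: f=0.773265 → y ← -1.012868 + 0.49·0.773265 = -0.633968
t=1.480000, y=-0.633968: f=0.489873 → y ← -0.633968 + 0.49·0.489873 = -0.393930
t=1.970000, y=-0.393930: f=0.306763 → y ← -0.393930 + 0.49·0.306763 = -0.243617
t=2.460000, y=-0.243617: f=0.190672 → y ← -0.243617 + 0.49·0.190672 = -0.150187
y(2.95) ≈ -0.1502

-0.1502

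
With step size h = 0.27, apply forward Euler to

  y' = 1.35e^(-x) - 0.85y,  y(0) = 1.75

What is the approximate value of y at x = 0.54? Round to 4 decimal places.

1.5980

Euler: y_{n+1} = y_n + h·f(x_n, y_n).
x=0.000000, y=1.750000: f=-0.137500 → y ← 1.750000 + 0.27·(-0.137500) = 1.712875
x=0.270000, y=1.712875: f=-0.425381 → y ← 1.712875 + 0.27·(-0.425381) = 1.598022
y(0.54) ≈ 1.5980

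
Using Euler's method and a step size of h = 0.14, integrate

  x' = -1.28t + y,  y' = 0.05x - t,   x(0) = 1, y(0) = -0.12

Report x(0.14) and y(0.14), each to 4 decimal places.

Euler on (x,y): x_{n+1} = x_n + h·x', y_{n+1} = y_n + h·y'.
0.000000: (1.000000, -0.120000); f=(-0.120000, 0.050000) → (0.983200, -0.113000)
(x(0.14), y(0.14)) ≈ (0.9832, -0.1130)

0.9832, -0.1130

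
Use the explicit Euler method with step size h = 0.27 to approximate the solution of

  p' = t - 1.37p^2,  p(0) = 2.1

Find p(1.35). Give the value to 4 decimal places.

0.7819

Euler: p_{n+1} = p_n + h·f(t_n, p_n).
t=0.000000, p=2.100000: f=-6.041700 → p ← 2.100000 + 0.27·(-6.041700) = 0.468741
t=0.270000, p=0.468741: f=-0.031014 → p ← 0.468741 + 0.27·(-0.031014) = 0.460367
t=0.540000, p=0.460367: f=0.249645 → p ← 0.460367 + 0.27·0.249645 = 0.527771
t=0.810000, p=0.527771: f=0.428397 → p ← 0.527771 + 0.27·0.428397 = 0.643438
t=1.080000, p=0.643438: f=0.512802 → p ← 0.643438 + 0.27·0.512802 = 0.781895
p(1.35) ≈ 0.7819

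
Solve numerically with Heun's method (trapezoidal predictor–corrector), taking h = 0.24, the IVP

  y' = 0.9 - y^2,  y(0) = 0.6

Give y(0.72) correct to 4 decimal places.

Heun: k1 = f(t_n, y_n); k2 = f(t_n + h, y_n + h·k1); y_{n+1} = y_n + (h/2)·(k1 + k2).
t=0.000000, y=0.600000:
  k1 = f(0.000000, 0.600000) = 0.540000
  k2 = f(0.240000, 0.729600) = 0.367684
  y ← 0.600000 + (0.24/2)·(0.540000 + 0.367684) = 0.708922
t=0.240000, y=0.708922:
  k1 = f(0.240000, 0.708922) = 0.397430
  k2 = f(0.480000, 0.804305) = 0.253093
  y ← 0.708922 + (0.24/2)·(0.397430 + 0.253093) = 0.786985
t=0.480000, y=0.786985:
  k1 = f(0.480000, 0.786985) = 0.280655
  k2 = f(0.720000, 0.854342) = 0.170100
  y ← 0.786985 + (0.24/2)·(0.280655 + 0.170100) = 0.841075
y(0.72) ≈ 0.8411

0.8411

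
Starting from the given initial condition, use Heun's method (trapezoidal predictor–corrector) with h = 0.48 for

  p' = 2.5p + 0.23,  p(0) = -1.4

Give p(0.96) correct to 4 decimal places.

Heun: k1 = f(x_n, p_n); k2 = f(x_n + h, p_n + h·k1); p_{n+1} = p_n + (h/2)·(k1 + k2).
x=0.000000, p=-1.400000:
  k1 = f(0.000000, -1.400000) = -3.270000
  k2 = f(0.480000, -2.969600) = -7.194000
  p ← -1.400000 + (0.48/2)·(-3.270000 + (-7.194000)) = -3.911360
x=0.480000, p=-3.911360:
  k1 = f(0.480000, -3.911360) = -9.548400
  k2 = f(0.960000, -8.494592) = -21.006480
  p ← -3.911360 + (0.48/2)·(-9.548400 + (-21.006480)) = -11.244531
p(0.96) ≈ -11.2445

-11.2445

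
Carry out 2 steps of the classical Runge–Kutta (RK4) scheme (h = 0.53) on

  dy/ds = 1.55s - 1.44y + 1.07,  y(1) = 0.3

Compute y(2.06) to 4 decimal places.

2.0438

RK4: k1 = f(s_n, y_n); k2 = f(s_n + h/2, y_n + (h/2)·k1); k3 = f(s_n + h/2, y_n + (h/2)·k2); k4 = f(s_n + h, y_n + h·k3); y_{n+1} = y_n + (h/6)·(k1 + 2k2 + 2k3 + k4).
s=1.000000, y=0.300000:
  k1 = f(1.000000, 0.300000) = 2.188000
  k2 = f(1.265000, 0.879820) = 1.763809
  k3 = f(1.265000, 0.767409) = 1.925680
  k4 = f(1.530000, 1.320611) = 1.539821
  y ← 0.300000 + (0.53/6)·(k1 + 2k2 + 2k3 + k4) = 1.281101
s=1.530000, y=1.281101:
  k1 = f(1.530000, 1.281101) = 1.596715
  k2 = f(1.795000, 1.704230) = 1.398159
  k3 = f(1.795000, 1.651613) = 1.473928
  k4 = f(2.060000, 2.062282) = 1.293313
  y ← 1.281101 + (0.53/6)·(k1 + 2k2 + 2k3 + k4) = 2.043788
y(2.06) ≈ 2.0438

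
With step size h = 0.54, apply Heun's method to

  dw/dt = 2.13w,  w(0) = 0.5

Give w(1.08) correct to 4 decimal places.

Heun: k1 = f(t_n, w_n); k2 = f(t_n + h, w_n + h·k1); w_{n+1} = w_n + (h/2)·(k1 + k2).
t=0.000000, w=0.500000:
  k1 = f(0.000000, 0.500000) = 1.065000
  k2 = f(0.540000, 1.075100) = 2.289963
  w ← 0.500000 + (0.54/2)·(1.065000 + 2.289963) = 1.405840
t=0.540000, w=1.405840:
  k1 = f(0.540000, 1.405840) = 2.994439
  k2 = f(1.080000, 3.022837) = 6.438643
  w ← 1.405840 + (0.54/2)·(2.994439 + 6.438643) = 3.952772
w(1.08) ≈ 3.9528

3.9528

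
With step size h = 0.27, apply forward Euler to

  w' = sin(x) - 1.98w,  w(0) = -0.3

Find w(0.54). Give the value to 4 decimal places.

0.0070

Euler: w_{n+1} = w_n + h·f(x_n, w_n).
x=0.000000, w=-0.300000: f=0.594000 → w ← -0.300000 + 0.27·0.594000 = -0.139620
x=0.270000, w=-0.139620: f=0.543179 → w ← -0.139620 + 0.27·0.543179 = 0.007038
w(0.54) ≈ 0.0070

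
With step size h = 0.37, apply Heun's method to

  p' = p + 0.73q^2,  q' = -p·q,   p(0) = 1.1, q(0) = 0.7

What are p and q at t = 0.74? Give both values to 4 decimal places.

Heun on (p,q): k1 = f(t_n, state_n); k2 = f(t_n + h, state_n + h·k1); state_{n+1} = state_n + (h/2)·(k1 + k2).
0.000000: (1.100000, 0.700000)
  k1 = (1.457700, -0.770000)
  predictor → (1.639349, 0.415100)
  k2 = (1.765134, -0.680494)
  → (1.696224, 0.431659)
0.370000: (1.696224, 0.431659)
  k1 = (1.832245, -0.732190)
  predictor → (2.374155, 0.160748)
  k2 = (2.393018, -0.381642)
  → (2.477898, 0.225600)
(p(0.74), q(0.74)) ≈ (2.4779, 0.2256)

2.4779, 0.2256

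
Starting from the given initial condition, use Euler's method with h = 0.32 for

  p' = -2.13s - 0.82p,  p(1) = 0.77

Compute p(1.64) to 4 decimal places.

-0.9835

Euler: p_{n+1} = p_n + h·f(s_n, p_n).
s=1.000000, p=0.770000: f=-2.761400 → p ← 0.770000 + 0.32·(-2.761400) = -0.113648
s=1.320000, p=-0.113648: f=-2.718409 → p ← -0.113648 + 0.32·(-2.718409) = -0.983539
p(1.64) ≈ -0.9835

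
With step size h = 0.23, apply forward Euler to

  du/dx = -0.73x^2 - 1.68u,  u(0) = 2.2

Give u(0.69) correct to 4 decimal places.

Euler: u_{n+1} = u_n + h·f(x_n, u_n).
x=0.000000, u=2.200000: f=-3.696000 → u ← 2.200000 + 0.23·(-3.696000) = 1.349920
x=0.230000, u=1.349920: f=-2.306483 → u ← 1.349920 + 0.23·(-2.306483) = 0.819429
x=0.460000, u=0.819429: f=-1.531109 → u ← 0.819429 + 0.23·(-1.531109) = 0.467274
u(0.69) ≈ 0.4673

0.4673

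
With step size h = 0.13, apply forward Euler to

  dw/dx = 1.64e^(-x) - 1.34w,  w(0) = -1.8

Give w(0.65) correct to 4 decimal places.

-0.1286

Euler: w_{n+1} = w_n + h·f(x_n, w_n).
x=0.000000, w=-1.800000: f=4.052000 → w ← -1.800000 + 0.13·4.052000 = -1.273240
x=0.130000, w=-1.273240: f=3.146218 → w ← -1.273240 + 0.13·3.146218 = -0.864232
x=0.260000, w=-0.864232: f=2.422595 → w ← -0.864232 + 0.13·2.422595 = -0.549294
x=0.390000, w=-0.549294: f=1.846428 → w ← -0.549294 + 0.13·1.846428 = -0.309259
x=0.520000, w=-0.309259: f=1.389420 → w ← -0.309259 + 0.13·1.389420 = -0.128634
w(0.65) ≈ -0.1286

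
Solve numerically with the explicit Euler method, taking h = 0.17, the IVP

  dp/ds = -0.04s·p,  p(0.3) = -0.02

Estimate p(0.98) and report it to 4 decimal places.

-0.0197

Euler: p_{n+1} = p_n + h·f(s_n, p_n).
s=0.300000, p=-0.020000: f=0.000240 → p ← -0.020000 + 0.17·0.000240 = -0.019959
s=0.470000, p=-0.019959: f=0.000375 → p ← -0.019959 + 0.17·0.000375 = -0.019895
s=0.640000, p=-0.019895: f=0.000509 → p ← -0.019895 + 0.17·0.000509 = -0.019809
s=0.810000, p=-0.019809: f=0.000642 → p ← -0.019809 + 0.17·0.000642 = -0.019700
p(0.98) ≈ -0.0197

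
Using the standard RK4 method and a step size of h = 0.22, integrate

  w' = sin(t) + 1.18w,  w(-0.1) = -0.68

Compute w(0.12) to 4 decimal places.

RK4: k1 = f(t_n, w_n); k2 = f(t_n + h/2, w_n + (h/2)·k1); k3 = f(t_n + h/2, w_n + (h/2)·k2); k4 = f(t_n + h, w_n + h·k3); w_{n+1} = w_n + (h/6)·(k1 + 2k2 + 2k3 + k4).
t=-0.100000, w=-0.680000:
  k1 = f(-0.100000, -0.680000) = -0.902233
  k2 = f(0.010000, -0.779246) = -0.909510
  k3 = f(0.010000, -0.780046) = -0.910455
  k4 = f(0.120000, -0.880300) = -0.919042
  w ← -0.680000 + (0.22/6)·(k1 + 2k2 + 2k3 + k4) = -0.880244
w(0.12) ≈ -0.8802

-0.8802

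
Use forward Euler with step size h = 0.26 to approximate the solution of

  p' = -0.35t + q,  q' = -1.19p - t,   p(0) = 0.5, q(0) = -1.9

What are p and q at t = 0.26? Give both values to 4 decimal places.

Euler on (p,q): p_{n+1} = p_n + h·p', q_{n+1} = q_n + h·q'.
0.000000: (0.500000, -1.900000); f=(-1.900000, -0.595000) → (0.006000, -2.054700)
(p(0.26), q(0.26)) ≈ (0.0060, -2.0547)

0.0060, -2.0547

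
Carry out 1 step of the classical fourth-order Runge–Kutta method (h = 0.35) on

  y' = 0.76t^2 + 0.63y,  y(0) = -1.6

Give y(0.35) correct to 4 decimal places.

RK4: k1 = f(t_n, y_n); k2 = f(t_n + h/2, y_n + (h/2)·k1); k3 = f(t_n + h/2, y_n + (h/2)·k2); k4 = f(t_n + h, y_n + h·k3); y_{n+1} = y_n + (h/6)·(k1 + 2k2 + 2k3 + k4).
t=0.000000, y=-1.600000:
  k1 = f(0.000000, -1.600000) = -1.008000
  k2 = f(0.175000, -1.776400) = -1.095857
  k3 = f(0.175000, -1.791775) = -1.105543
  k4 = f(0.350000, -1.986940) = -1.158672
  y ← -1.600000 + (0.35/6)·(k1 + 2k2 + 2k3 + k4) = -1.983219
y(0.35) ≈ -1.9832

-1.9832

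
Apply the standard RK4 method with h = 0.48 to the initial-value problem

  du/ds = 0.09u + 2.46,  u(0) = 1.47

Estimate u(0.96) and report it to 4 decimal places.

RK4: k1 = f(s_n, u_n); k2 = f(s_n + h/2, u_n + (h/2)·k1); k3 = f(s_n + h/2, u_n + (h/2)·k2); k4 = f(s_n + h, u_n + h·k3); u_{n+1} = u_n + (h/6)·(k1 + 2k2 + 2k3 + k4).
s=0.000000, u=1.470000:
  k1 = f(0.000000, 1.470000) = 2.592300
  k2 = f(0.240000, 2.092152) = 2.648294
  k3 = f(0.240000, 2.105590) = 2.649503
  k4 = f(0.480000, 2.741762) = 2.706759
  u ← 1.470000 + (0.48/6)·(k1 + 2k2 + 2k3 + k4) = 2.741572
s=0.480000, u=2.741572:
  k1 = f(0.480000, 2.741572) = 2.706741
  k2 = f(0.720000, 3.391190) = 2.765207
  k3 = f(0.720000, 3.405222) = 2.766470
  k4 = f(0.960000, 4.069478) = 2.826253
  u ← 2.741572 + (0.48/6)·(k1 + 2k2 + 2k3 + k4) = 4.069280
u(0.96) ≈ 4.0693

4.0693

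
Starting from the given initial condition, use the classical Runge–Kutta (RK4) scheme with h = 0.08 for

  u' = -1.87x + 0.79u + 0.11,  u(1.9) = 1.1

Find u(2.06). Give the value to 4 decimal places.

RK4: k1 = f(x_n, u_n); k2 = f(x_n + h/2, u_n + (h/2)·k1); k3 = f(x_n + h/2, u_n + (h/2)·k2); k4 = f(x_n + h, u_n + h·k3); u_{n+1} = u_n + (h/6)·(k1 + 2k2 + 2k3 + k4).
x=1.900000, u=1.100000:
  k1 = f(1.900000, 1.100000) = -2.574000
  k2 = f(1.940000, 0.997040) = -2.730138
  k3 = f(1.940000, 0.990794) = -2.735072
  k4 = f(1.980000, 0.881194) = -2.896457
  u ← 1.100000 + (0.08/6)·(k1 + 2k2 + 2k3 + k4) = 0.881322
x=1.980000, u=0.881322:
  k1 = f(1.980000, 0.881322) = -2.896356
  k2 = f(2.020000, 0.765467) = -3.062681
  k3 = f(2.020000, 0.758814) = -3.067937
  k4 = f(2.060000, 0.635887) = -3.239850
  u ← 0.881322 + (0.08/6)·(k1 + 2k2 + 2k3 + k4) = 0.636022
u(2.06) ≈ 0.6360

0.6360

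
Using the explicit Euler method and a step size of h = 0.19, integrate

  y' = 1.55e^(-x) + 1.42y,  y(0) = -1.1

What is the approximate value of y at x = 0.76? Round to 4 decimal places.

Euler: y_{n+1} = y_n + h·f(x_n, y_n).
x=0.000000, y=-1.100000: f=-0.012000 → y ← -1.100000 + 0.19·(-0.012000) = -1.102280
x=0.190000, y=-1.102280: f=-0.283451 → y ← -1.102280 + 0.19·(-0.283451) = -1.156136
x=0.380000, y=-1.156136: f=-0.581727 → y ← -1.156136 + 0.19·(-0.581727) = -1.266664
x=0.570000, y=-1.266664: f=-0.922098 → y ← -1.266664 + 0.19·(-0.922098) = -1.441863
y(0.76) ≈ -1.4419

-1.4419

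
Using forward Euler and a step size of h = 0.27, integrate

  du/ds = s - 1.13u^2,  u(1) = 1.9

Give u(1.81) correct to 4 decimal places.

1.1341

Euler: u_{n+1} = u_n + h·f(s_n, u_n).
s=1.000000, u=1.900000: f=-3.079300 → u ← 1.900000 + 0.27·(-3.079300) = 1.068589
s=1.270000, u=1.068589: f=-0.020327 → u ← 1.068589 + 0.27·(-0.020327) = 1.063101
s=1.540000, u=1.063101: f=0.262893 → u ← 1.063101 + 0.27·0.262893 = 1.134082
u(1.81) ≈ 1.1341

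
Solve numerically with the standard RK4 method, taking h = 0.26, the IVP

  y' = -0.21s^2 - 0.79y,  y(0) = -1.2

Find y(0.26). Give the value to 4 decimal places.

RK4: k1 = f(s_n, y_n); k2 = f(s_n + h/2, y_n + (h/2)·k1); k3 = f(s_n + h/2, y_n + (h/2)·k2); k4 = f(s_n + h, y_n + h·k3); y_{n+1} = y_n + (h/6)·(k1 + 2k2 + 2k3 + k4).
s=0.000000, y=-1.200000:
  k1 = f(0.000000, -1.200000) = 0.948000
  k2 = f(0.130000, -1.076760) = 0.847091
  k3 = f(0.130000, -1.089878) = 0.857455
  k4 = f(0.260000, -0.977062) = 0.757683
  y ← -1.200000 + (0.26/6)·(k1 + 2k2 + 2k3 + k4) = -0.978360
y(0.26) ≈ -0.9784

-0.9784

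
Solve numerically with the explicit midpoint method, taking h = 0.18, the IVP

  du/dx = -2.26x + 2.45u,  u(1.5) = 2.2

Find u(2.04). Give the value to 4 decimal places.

3.8591

Midpoint: k1 = f(x_n, u_n); k2 = f(x_n + h/2, u_n + (h/2)·k1); u_{n+1} = u_n + h·k2.
x=1.500000, u=2.200000:
  k1 = f(1.500000, 2.200000) = 2.000000
  k2 = f(1.590000, 2.380000) = 2.237600
  u ← 2.200000 + 0.18·2.237600 = 2.602768
x=1.680000, u=2.602768:
  k1 = f(1.680000, 2.602768) = 2.579982
  k2 = f(1.770000, 2.834966) = 2.945468
  u ← 2.602768 + 0.18·2.945468 = 3.132952
x=1.860000, u=3.132952:
  k1 = f(1.860000, 3.132952) = 3.472133
  k2 = f(1.950000, 3.445444) = 4.034338
  u ← 3.132952 + 0.18·4.034338 = 3.859133
u(2.04) ≈ 3.8591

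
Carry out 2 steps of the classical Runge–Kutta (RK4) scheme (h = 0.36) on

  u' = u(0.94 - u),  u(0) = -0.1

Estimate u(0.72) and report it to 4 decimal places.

RK4: k1 = f(t_n, u_n); k2 = f(t_n + h/2, u_n + (h/2)·k1); k3 = f(t_n + h/2, u_n + (h/2)·k2); k4 = f(t_n + h, u_n + h·k3); u_{n+1} = u_n + (h/6)·(k1 + 2k2 + 2k3 + k4).
t=0.000000, u=-0.100000:
  k1 = f(0.000000, -0.100000) = -0.104000
  k2 = f(0.180000, -0.118720) = -0.125691
  k3 = f(0.180000, -0.122624) = -0.130304
  k4 = f(0.360000, -0.146909) = -0.159677
  u ← -0.100000 + (0.36/6)·(k1 + 2k2 + 2k3 + k4) = -0.146540
t=0.360000, u=-0.146540:
  k1 = f(0.360000, -0.146540) = -0.159222
  k2 = f(0.540000, -0.175200) = -0.195383
  k3 = f(0.540000, -0.181709) = -0.203825
  k4 = f(0.720000, -0.219917) = -0.255085
  u ← -0.146540 + (0.36/6)·(k1 + 2k2 + 2k3 + k4) = -0.219303
u(0.72) ≈ -0.2193

-0.2193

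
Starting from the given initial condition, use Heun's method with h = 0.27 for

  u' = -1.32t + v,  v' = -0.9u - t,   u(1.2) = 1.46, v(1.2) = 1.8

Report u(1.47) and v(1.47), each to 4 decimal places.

1.3786, 1.0777

Heun on (u,v): k1 = f(t_n, state_n); k2 = f(t_n + h, state_n + h·k1); state_{n+1} = state_n + (h/2)·(k1 + k2).
1.200000: (1.460000, 1.800000)
  k1 = (0.216000, -2.514000)
  predictor → (1.518320, 1.121220)
  k2 = (-0.819180, -2.836488)
  → (1.378571, 1.077684)
(u(1.47), v(1.47)) ≈ (1.3786, 1.0777)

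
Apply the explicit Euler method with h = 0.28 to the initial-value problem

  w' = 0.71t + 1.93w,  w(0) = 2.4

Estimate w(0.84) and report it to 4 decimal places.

Euler: w_{n+1} = w_n + h·f(t_n, w_n).
t=0.000000, w=2.400000: f=4.632000 → w ← 2.400000 + 0.28·4.632000 = 3.696960
t=0.280000, w=3.696960: f=7.333933 → w ← 3.696960 + 0.28·7.333933 = 5.750461
t=0.560000, w=5.750461: f=11.495990 → w ← 5.750461 + 0.28·11.495990 = 8.969338
w(0.84) ≈ 8.9693

8.9693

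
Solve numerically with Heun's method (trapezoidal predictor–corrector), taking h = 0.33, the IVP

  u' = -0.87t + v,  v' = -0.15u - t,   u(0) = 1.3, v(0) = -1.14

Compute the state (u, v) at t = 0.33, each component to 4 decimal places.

0.8658, -1.2495

Heun on (u,v): k1 = f(t_n, state_n); k2 = f(t_n + h, state_n + h·k1); state_{n+1} = state_n + (h/2)·(k1 + k2).
0.000000: (1.300000, -1.140000)
  k1 = (-1.140000, -0.195000)
  predictor → (0.923800, -1.204350)
  k2 = (-1.491450, -0.468570)
  → (0.865811, -1.249489)
(u(0.33), v(0.33)) ≈ (0.8658, -1.2495)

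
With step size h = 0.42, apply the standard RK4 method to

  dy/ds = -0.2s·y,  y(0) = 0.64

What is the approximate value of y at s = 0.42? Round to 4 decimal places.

0.6288

RK4: k1 = f(s_n, y_n); k2 = f(s_n + h/2, y_n + (h/2)·k1); k3 = f(s_n + h/2, y_n + (h/2)·k2); k4 = f(s_n + h, y_n + h·k3); y_{n+1} = y_n + (h/6)·(k1 + 2k2 + 2k3 + k4).
s=0.000000, y=0.640000:
  k1 = f(0.000000, 0.640000) = 0.000000
  k2 = f(0.210000, 0.640000) = -0.026880
  k3 = f(0.210000, 0.634355) = -0.026643
  k4 = f(0.420000, 0.628810) = -0.052820
  y ← 0.640000 + (0.42/6)·(k1 + 2k2 + 2k3 + k4) = 0.628809
y(0.42) ≈ 0.6288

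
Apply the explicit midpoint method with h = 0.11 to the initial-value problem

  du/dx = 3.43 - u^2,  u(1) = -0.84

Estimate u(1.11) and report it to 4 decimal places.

Midpoint: k1 = f(x_n, u_n); k2 = f(x_n + h/2, u_n + (h/2)·k1); u_{n+1} = u_n + h·k2.
x=1.000000, u=-0.840000:
  k1 = f(1.000000, -0.840000) = 2.724400
  k2 = f(1.055000, -0.690158) = 2.953682
  u ← -0.840000 + 0.11·2.953682 = -0.515095
u(1.11) ≈ -0.5151

-0.5151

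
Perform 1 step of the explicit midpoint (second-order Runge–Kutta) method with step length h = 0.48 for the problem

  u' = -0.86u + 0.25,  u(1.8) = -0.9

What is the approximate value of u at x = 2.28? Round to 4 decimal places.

Midpoint: k1 = f(x_n, u_n); k2 = f(x_n + h/2, u_n + (h/2)·k1); u_{n+1} = u_n + h·k2.
x=1.800000, u=-0.900000:
  k1 = f(1.800000, -0.900000) = 1.024000
  k2 = f(2.040000, -0.654240) = 0.812646
  u ← -0.900000 + 0.48·0.812646 = -0.509930
u(2.28) ≈ -0.5099

-0.5099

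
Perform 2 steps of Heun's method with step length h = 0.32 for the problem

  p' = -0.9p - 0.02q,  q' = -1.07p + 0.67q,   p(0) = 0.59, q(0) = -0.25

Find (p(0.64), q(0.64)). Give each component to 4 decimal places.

0.3402, -0.7718

Heun on (p,q): k1 = f(x_n, state_n); k2 = f(x_n + h, state_n + h·k1); state_{n+1} = state_n + (h/2)·(k1 + k2).
0.000000: (0.590000, -0.250000)
  k1 = (-0.526000, -0.798800)
  predictor → (0.421680, -0.505616)
  k2 = (-0.369400, -0.789960)
  → (0.446736, -0.504202)
0.320000: (0.446736, -0.504202)
  k1 = (-0.391978, -0.815823)
  predictor → (0.321303, -0.765265)
  k2 = (-0.273867, -0.856522)
  → (0.340201, -0.771777)
(p(0.64), q(0.64)) ≈ (0.3402, -0.7718)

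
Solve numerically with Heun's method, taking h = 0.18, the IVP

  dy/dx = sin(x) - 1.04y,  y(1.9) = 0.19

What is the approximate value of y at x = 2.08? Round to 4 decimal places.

Heun: k1 = f(x_n, y_n); k2 = f(x_n + h, y_n + h·k1); y_{n+1} = y_n + (h/2)·(k1 + k2).
x=1.900000, y=0.190000:
  k1 = f(1.900000, 0.190000) = 0.748700
  k2 = f(2.080000, 0.324766) = 0.535376
  y ← 0.190000 + (0.18/2)·(0.748700 + 0.535376) = 0.305567
y(2.08) ≈ 0.3056

0.3056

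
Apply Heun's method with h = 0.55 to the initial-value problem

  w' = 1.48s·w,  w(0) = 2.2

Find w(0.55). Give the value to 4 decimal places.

Heun: k1 = f(s_n, w_n); k2 = f(s_n + h, w_n + h·k1); w_{n+1} = w_n + (h/2)·(k1 + k2).
s=0.000000, w=2.200000:
  k1 = f(0.000000, 2.200000) = 0.000000
  k2 = f(0.550000, 2.200000) = 1.790800
  w ← 2.200000 + (0.55/2)·(0.000000 + 1.790800) = 2.692470
w(0.55) ≈ 2.6925

2.6925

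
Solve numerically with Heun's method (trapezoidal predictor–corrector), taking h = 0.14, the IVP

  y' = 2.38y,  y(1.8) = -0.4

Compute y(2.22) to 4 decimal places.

Heun: k1 = f(t_n, y_n); k2 = f(t_n + h, y_n + h·k1); y_{n+1} = y_n + (h/2)·(k1 + k2).
t=1.800000, y=-0.400000:
  k1 = f(1.800000, -0.400000) = -0.952000
  k2 = f(1.940000, -0.533280) = -1.269206
  y ← -0.400000 + (0.14/2)·(-0.952000 + (-1.269206)) = -0.555484
t=1.940000, y=-0.555484:
  k1 = f(1.940000, -0.555484) = -1.322053
  k2 = f(2.080000, -0.740572) = -1.762561
  y ← -0.555484 + (0.14/2)·(-1.322053 + (-1.762561)) = -0.771407
t=2.080000, y=-0.771407:
  k1 = f(2.080000, -0.771407) = -1.835950
  k2 = f(2.220000, -1.028440) = -2.447688
  y ← -0.771407 + (0.14/2)·(-1.835950 + (-2.447688)) = -1.071262
y(2.22) ≈ -1.0713

-1.0713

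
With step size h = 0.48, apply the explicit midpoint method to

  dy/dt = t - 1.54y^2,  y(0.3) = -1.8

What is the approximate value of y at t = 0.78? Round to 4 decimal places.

-7.8673

Midpoint: k1 = f(t_n, y_n); k2 = f(t_n + h/2, y_n + (h/2)·k1); y_{n+1} = y_n + h·k2.
t=0.300000, y=-1.800000:
  k1 = f(0.300000, -1.800000) = -4.689600
  k2 = f(0.540000, -2.925504) = -12.640203
  y ← -1.800000 + 0.48·(-12.640203) = -7.867298
y(0.78) ≈ -7.8673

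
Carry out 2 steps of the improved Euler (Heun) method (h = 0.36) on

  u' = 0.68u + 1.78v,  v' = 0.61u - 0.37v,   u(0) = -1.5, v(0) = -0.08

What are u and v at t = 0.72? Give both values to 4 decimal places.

-3.0733, -0.8810

Heun on (u,v): k1 = f(t_n, state_n); k2 = f(t_n + h, state_n + h·k1); state_{n+1} = state_n + (h/2)·(k1 + k2).
0.000000: (-1.500000, -0.080000)
  k1 = (-1.162400, -0.885400)
  predictor → (-1.918464, -0.398744)
  k2 = (-2.014320, -1.022728)
  → (-2.071810, -0.423463)
0.360000: (-2.071810, -0.423463)
  k1 = (-2.162595, -1.107123)
  predictor → (-2.850344, -0.822027)
  k2 = (-3.401442, -1.434560)
  → (-3.073336, -0.880966)
(u(0.72), v(0.72)) ≈ (-3.0733, -0.8810)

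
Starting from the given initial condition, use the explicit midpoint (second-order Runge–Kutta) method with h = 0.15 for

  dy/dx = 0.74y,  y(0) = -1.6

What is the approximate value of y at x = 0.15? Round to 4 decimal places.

Midpoint: k1 = f(x_n, y_n); k2 = f(x_n + h/2, y_n + (h/2)·k1); y_{n+1} = y_n + h·k2.
x=0.000000, y=-1.600000:
  k1 = f(0.000000, -1.600000) = -1.184000
  k2 = f(0.075000, -1.688800) = -1.249712
  y ← -1.600000 + 0.15·(-1.249712) = -1.787457
y(0.15) ≈ -1.7875

-1.7875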